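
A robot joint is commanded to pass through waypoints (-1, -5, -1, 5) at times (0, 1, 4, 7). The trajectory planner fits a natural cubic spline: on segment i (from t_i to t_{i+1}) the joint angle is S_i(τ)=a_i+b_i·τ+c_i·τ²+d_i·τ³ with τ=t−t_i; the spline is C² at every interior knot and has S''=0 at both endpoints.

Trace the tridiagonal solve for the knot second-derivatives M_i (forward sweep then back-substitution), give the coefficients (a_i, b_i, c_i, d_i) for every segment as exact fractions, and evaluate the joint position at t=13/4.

  seg 0: a=-1 b=-410/87 c=0 d=62/87
  seg 1: a=-5 b=-224/87 c=62/29 d=-218/783
  seg 2: a=-1 b=238/87 c=-32/87 d=32/783
S(13/4) = -2915/928

Δ: Δ0=-4, Δ1=4/3, Δ2=2
row 1: diag=8, rhs=32; c'=3/8, d'=4
row 2: denom=12−3·3/8=87/8; d'=(4−3·4)/(87/8)=-64/87
back: M2=-64/87
back: M1=4−3/8·-64/87=124/29
M: M0=0, M1=124/29, M2=-64/87, M3=0
seg 0: a=-1, c=M0/2=0, d=(M1−M0)/(6·1)=62/87, b=Δ0−h0·(2M0+M1)/6=-410/87
seg 1: a=-5, c=M1/2=62/29, d=(M2−M1)/(6·3)=-218/783, b=Δ1−h1·(2M1+M2)/6=-224/87
seg 2: a=-1, c=M2/2=-32/87, d=(M3−M2)/(6·3)=32/783, b=Δ2−h2·(2M2+M3)/6=238/87
t_q=13/4 → seg 1, τ=9/4; S=-5+-224/87·τ+62/29·τ²+-218/783·τ³=-2915/928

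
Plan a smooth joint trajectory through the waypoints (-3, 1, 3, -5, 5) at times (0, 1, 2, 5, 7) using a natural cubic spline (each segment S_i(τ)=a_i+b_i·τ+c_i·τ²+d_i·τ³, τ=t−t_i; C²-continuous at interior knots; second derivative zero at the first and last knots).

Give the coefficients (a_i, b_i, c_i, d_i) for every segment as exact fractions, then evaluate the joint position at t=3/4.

  seg 0: a=-3 b=3505/822 c=0 d=-217/822
  seg 1: a=1 b=1427/411 c=-217/274 d=-559/822
  seg 2: a=3 b=-125/822 c=-388/137 d=1639/2466
  seg 3: a=-5 b=329/411 c=863/274 d=-863/1644
S(3/4) = 1519/17536

Δ: Δ0=4, Δ1=2, Δ2=-8/3, Δ3=5
row 1: diag=4, rhs=-12; c'=1/4, d'=-3
row 2: denom=8−1·1/4=31/4; d'=(-28−1·-3)/(31/4)=-100/31
row 3: denom=10−3·12/31=274/31; d'=(46−3·-100/31)/(274/31)=863/137
back: M3=863/137
back: M2=-100/31−12/31·863/137=-776/137
back: M1=-3−1/4·-776/137=-217/137
M: M0=0, M1=-217/137, M2=-776/137, M3=863/137, M4=0
seg 0: a=-3, c=M0/2=0, d=(M1−M0)/(6·1)=-217/822, b=Δ0−h0·(2M0+M1)/6=3505/822
seg 1: a=1, c=M1/2=-217/274, d=(M2−M1)/(6·1)=-559/822, b=Δ1−h1·(2M1+M2)/6=1427/411
seg 2: a=3, c=M2/2=-388/137, d=(M3−M2)/(6·3)=1639/2466, b=Δ2−h2·(2M2+M3)/6=-125/822
seg 3: a=-5, c=M3/2=863/274, d=(M4−M3)/(6·2)=-863/1644, b=Δ3−h3·(2M3+M4)/6=329/411
t_q=3/4 → seg 0, τ=3/4; S=-3+3505/822·τ+0·τ²+-217/822·τ³=1519/17536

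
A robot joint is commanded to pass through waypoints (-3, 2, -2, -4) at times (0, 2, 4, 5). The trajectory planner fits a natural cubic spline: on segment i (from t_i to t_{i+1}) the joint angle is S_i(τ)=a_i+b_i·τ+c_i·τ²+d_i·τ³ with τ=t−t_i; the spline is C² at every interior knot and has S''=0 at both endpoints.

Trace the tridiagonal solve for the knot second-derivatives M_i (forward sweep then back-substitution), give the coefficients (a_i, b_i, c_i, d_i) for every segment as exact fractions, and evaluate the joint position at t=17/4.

Δ: Δ0=5/2, Δ1=-2, Δ2=-2
row 1: diag=8, rhs=-27; c'=1/4, d'=-27/8
row 2: denom=6−2·1/4=11/2; d'=(0−2·-27/8)/(11/2)=27/22
back: M2=27/22
back: M1=-27/8−1/4·27/22=-81/22
M: M0=0, M1=-81/22, M2=27/22, M3=0
seg 0: a=-3, c=M0/2=0, d=(M1−M0)/(6·2)=-27/88, b=Δ0−h0·(2M0+M1)/6=41/11
seg 1: a=2, c=M1/2=-81/44, d=(M2−M1)/(6·2)=9/22, b=Δ1−h1·(2M1+M2)/6=1/22
seg 2: a=-2, c=M2/2=27/44, d=(M3−M2)/(6·1)=-9/44, b=Δ2−h2·(2M2+M3)/6=-53/22
t_q=17/4 → seg 2, τ=1/4; S=-2+-53/22·τ+27/44·τ²+-9/44·τ³=-7229/2816

  seg 0: a=-3 b=41/11 c=0 d=-27/88
  seg 1: a=2 b=1/22 c=-81/44 d=9/22
  seg 2: a=-2 b=-53/22 c=27/44 d=-9/44
S(17/4) = -7229/2816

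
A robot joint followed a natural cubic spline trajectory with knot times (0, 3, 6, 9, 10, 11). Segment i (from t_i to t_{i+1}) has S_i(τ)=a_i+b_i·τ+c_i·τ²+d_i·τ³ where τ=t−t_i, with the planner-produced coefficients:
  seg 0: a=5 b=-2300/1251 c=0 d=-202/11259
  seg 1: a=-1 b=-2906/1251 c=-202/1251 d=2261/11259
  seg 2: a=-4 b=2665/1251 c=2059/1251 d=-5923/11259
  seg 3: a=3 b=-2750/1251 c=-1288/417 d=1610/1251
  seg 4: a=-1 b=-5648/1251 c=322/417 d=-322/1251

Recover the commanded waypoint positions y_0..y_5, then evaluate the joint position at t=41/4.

y_0=5 y_1=-1 y_2=-4 y_3=3 y_4=-1 y_5=-5
S(41/4) = -27815/13344

y_0 = S_0(0) = a_0 = 5
y_1 = S_1(0) = a_1 = -1
y_2 = S_2(0) = a_2 = -4
y_3 = S_3(0) = a_3 = 3
y_4 = S_4(0) = a_4 = -1
y_5 = S_4(1) = -5
t_q=41/4 is in segment 4 (τ=1/4); S_4(τ)=-27815/13344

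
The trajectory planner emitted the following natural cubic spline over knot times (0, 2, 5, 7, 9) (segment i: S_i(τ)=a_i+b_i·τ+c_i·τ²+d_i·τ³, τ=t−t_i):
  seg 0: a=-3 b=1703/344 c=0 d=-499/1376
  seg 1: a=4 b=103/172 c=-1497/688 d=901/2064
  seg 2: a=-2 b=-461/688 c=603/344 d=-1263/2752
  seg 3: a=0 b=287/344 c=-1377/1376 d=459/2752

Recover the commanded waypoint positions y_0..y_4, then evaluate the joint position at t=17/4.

y_0 = S_0(0) = a_0 = -3
y_1 = S_1(0) = a_1 = 4
y_2 = S_2(0) = a_2 = -2
y_3 = S_3(0) = a_3 = 0
y_4 = S_3(2) = -1
t_q=17/4 is in segment 1 (τ=9/4); S_1(τ)=-30629/44032

y_0=-3 y_1=4 y_2=-2 y_3=0 y_4=-1
S(17/4) = -30629/44032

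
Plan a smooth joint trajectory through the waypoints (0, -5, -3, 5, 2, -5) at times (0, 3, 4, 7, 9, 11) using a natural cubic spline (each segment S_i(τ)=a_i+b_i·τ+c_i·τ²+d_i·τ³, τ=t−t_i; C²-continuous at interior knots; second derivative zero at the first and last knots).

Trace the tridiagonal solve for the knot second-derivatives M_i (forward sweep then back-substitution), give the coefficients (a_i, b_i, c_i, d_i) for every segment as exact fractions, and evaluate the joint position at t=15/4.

Δ: Δ0=-5/3, Δ1=2, Δ2=8/3, Δ3=-3/2, Δ4=-7/2
row 1: diag=8, rhs=22; c'=1/8, d'=11/4
row 2: denom=8−1·1/8=63/8; d'=(4−1·11/4)/(63/8)=10/63
row 3: denom=10−3·8/21=62/7; d'=(-25−3·10/63)/(62/7)=-535/186
row 4: denom=8−2·7/31=234/31; d'=(-12−2·-535/186)/(234/31)=-581/702
back: M4=-581/702
back: M3=-535/186−7/31·-581/702=-944/351
back: M2=10/63−8/21·-944/351=1246/1053
back: M1=11/4−1/8·1246/1053=2740/1053
M: M0=0, M1=2740/1053, M2=1246/1053, M3=-944/351, M4=-581/702, M5=0
seg 0: a=0, c=M0/2=0, d=(M1−M0)/(6·3)=1370/9477, b=Δ0−h0·(2M0+M1)/6=-3125/1053
seg 1: a=-5, c=M1/2=1370/1053, d=(M2−M1)/(6·1)=-83/351, b=Δ1−h1·(2M1+M2)/6=985/1053
seg 2: a=-3, c=M2/2=623/1053, d=(M3−M2)/(6·3)=-2039/9477, b=Δ2−h2·(2M2+M3)/6=2978/1053
seg 3: a=5, c=M3/2=-472/351, d=(M4−M3)/(6·2)=1307/8424, b=Δ3−h3·(2M3+M4)/6=599/1053
seg 4: a=2, c=M4/2=-581/1404, d=(M5−M4)/(6·2)=581/8424, b=Δ4−h4·(2M4+M5)/6=-6209/2106
t_q=15/4 → seg 1, τ=3/4; S=-5+985/1053·τ+1370/1053·τ²+-83/351·τ³=-82361/22464

  seg 0: a=0 b=-3125/1053 c=0 d=1370/9477
  seg 1: a=-5 b=985/1053 c=1370/1053 d=-83/351
  seg 2: a=-3 b=2978/1053 c=623/1053 d=-2039/9477
  seg 3: a=5 b=599/1053 c=-472/351 d=1307/8424
  seg 4: a=2 b=-6209/2106 c=-581/1404 d=581/8424
S(15/4) = -82361/22464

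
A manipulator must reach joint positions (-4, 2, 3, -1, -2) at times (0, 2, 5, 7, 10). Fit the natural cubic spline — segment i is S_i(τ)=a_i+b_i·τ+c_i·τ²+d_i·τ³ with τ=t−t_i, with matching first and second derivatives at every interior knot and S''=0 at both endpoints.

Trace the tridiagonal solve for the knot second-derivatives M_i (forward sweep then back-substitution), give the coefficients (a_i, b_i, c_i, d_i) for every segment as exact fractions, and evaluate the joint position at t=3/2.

Δ: Δ0=3, Δ1=1/3, Δ2=-2, Δ3=-1/3
row 1: diag=10, rhs=-16; c'=3/10, d'=-8/5
row 2: denom=10−3·3/10=91/10; d'=(-14−3·-8/5)/(91/10)=-92/91
row 3: denom=10−2·20/91=870/91; d'=(10−2·-92/91)/(870/91)=547/435
back: M3=547/435
back: M2=-92/91−20/91·547/435=-112/87
back: M1=-8/5−3/10·-112/87=-176/145
M: M0=0, M1=-176/145, M2=-112/87, M3=547/435, M4=0
seg 0: a=-4, c=M0/2=0, d=(M1−M0)/(6·2)=-44/435, b=Δ0−h0·(2M0+M1)/6=1481/435
seg 1: a=2, c=M1/2=-88/145, d=(M2−M1)/(6·3)=-16/3915, b=Δ1−h1·(2M1+M2)/6=953/435
seg 2: a=3, c=M2/2=-56/87, d=(M3−M2)/(6·2)=123/580, b=Δ2−h2·(2M2+M3)/6=-679/435
seg 3: a=-1, c=M3/2=547/870, d=(M4−M3)/(6·3)=-547/7830, b=Δ3−h3·(2M3+M4)/6=-692/435
t_q=3/2 → seg 0, τ=3/2; S=-4+1481/435·τ+0·τ²+-44/435·τ³=111/145

  seg 0: a=-4 b=1481/435 c=0 d=-44/435
  seg 1: a=2 b=953/435 c=-88/145 d=-16/3915
  seg 2: a=3 b=-679/435 c=-56/87 d=123/580
  seg 3: a=-1 b=-692/435 c=547/870 d=-547/7830
S(3/2) = 111/145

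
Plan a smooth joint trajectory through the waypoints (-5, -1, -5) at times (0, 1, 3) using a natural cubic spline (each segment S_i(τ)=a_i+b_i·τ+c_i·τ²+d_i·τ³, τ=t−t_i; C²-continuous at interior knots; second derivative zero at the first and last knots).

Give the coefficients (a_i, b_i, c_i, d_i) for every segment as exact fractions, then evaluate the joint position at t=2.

  seg 0: a=-5 b=5 c=0 d=-1
  seg 1: a=-1 b=2 c=-3 d=1/2
S(2) = -3/2

Δ: Δ0=4, Δ1=-2
row 1: diag=6, rhs=-36; c'=1/3, d'=-6
back: M1=-6
M: M0=0, M1=-6, M2=0
seg 0: a=-5, c=M0/2=0, d=(M1−M0)/(6·1)=-1, b=Δ0−h0·(2M0+M1)/6=5
seg 1: a=-1, c=M1/2=-3, d=(M2−M1)/(6·2)=1/2, b=Δ1−h1·(2M1+M2)/6=2
t_q=2 → seg 1, τ=1; S=-1+2·τ+-3·τ²+1/2·τ³=-3/2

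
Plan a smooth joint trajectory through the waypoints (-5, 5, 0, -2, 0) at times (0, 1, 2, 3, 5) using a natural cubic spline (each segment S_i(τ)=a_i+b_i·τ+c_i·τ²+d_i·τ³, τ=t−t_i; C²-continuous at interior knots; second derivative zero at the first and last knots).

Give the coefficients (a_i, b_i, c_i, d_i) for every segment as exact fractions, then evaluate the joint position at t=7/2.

  seg 0: a=-5 b=610/43 c=0 d=-180/43
  seg 1: a=5 b=70/43 c=-540/43 d=255/43
  seg 2: a=0 b=-245/43 c=225/43 d=-66/43
  seg 3: a=-2 b=7/43 c=27/43 d=-9/86
S(7/2) = -1221/688

Δ: Δ0=10, Δ1=-5, Δ2=-2, Δ3=1
row 1: diag=4, rhs=-90; c'=1/4, d'=-45/2
row 2: denom=4−1·1/4=15/4; d'=(18−1·-45/2)/(15/4)=54/5
row 3: denom=6−1·4/15=86/15; d'=(18−1·54/5)/(86/15)=54/43
back: M3=54/43
back: M2=54/5−4/15·54/43=450/43
back: M1=-45/2−1/4·450/43=-1080/43
M: M0=0, M1=-1080/43, M2=450/43, M3=54/43, M4=0
seg 0: a=-5, c=M0/2=0, d=(M1−M0)/(6·1)=-180/43, b=Δ0−h0·(2M0+M1)/6=610/43
seg 1: a=5, c=M1/2=-540/43, d=(M2−M1)/(6·1)=255/43, b=Δ1−h1·(2M1+M2)/6=70/43
seg 2: a=0, c=M2/2=225/43, d=(M3−M2)/(6·1)=-66/43, b=Δ2−h2·(2M2+M3)/6=-245/43
seg 3: a=-2, c=M3/2=27/43, d=(M4−M3)/(6·2)=-9/86, b=Δ3−h3·(2M3+M4)/6=7/43
t_q=7/2 → seg 3, τ=1/2; S=-2+7/43·τ+27/43·τ²+-9/86·τ³=-1221/688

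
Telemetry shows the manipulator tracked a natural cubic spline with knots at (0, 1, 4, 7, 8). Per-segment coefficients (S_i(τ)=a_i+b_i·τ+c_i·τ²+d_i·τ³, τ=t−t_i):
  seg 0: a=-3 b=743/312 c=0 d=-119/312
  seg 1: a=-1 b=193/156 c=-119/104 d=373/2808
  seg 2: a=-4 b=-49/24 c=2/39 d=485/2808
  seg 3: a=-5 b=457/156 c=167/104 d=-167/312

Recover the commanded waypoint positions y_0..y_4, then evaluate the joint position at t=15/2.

y_0=-3 y_1=-1 y_2=-4 y_3=-5 y_4=-1
S(15/2) = -2663/832

y_0 = S_0(0) = a_0 = -3
y_1 = S_1(0) = a_1 = -1
y_2 = S_2(0) = a_2 = -4
y_3 = S_3(0) = a_3 = -5
y_4 = S_3(1) = -1
t_q=15/2 is in segment 3 (τ=1/2); S_3(τ)=-2663/832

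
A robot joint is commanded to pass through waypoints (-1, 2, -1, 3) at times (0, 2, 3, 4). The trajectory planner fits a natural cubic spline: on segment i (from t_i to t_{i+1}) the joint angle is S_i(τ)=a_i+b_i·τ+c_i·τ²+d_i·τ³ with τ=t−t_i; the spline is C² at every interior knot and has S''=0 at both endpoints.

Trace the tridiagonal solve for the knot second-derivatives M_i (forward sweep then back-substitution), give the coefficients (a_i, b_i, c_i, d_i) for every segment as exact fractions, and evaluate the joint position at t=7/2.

  seg 0: a=-1 b=169/46 c=0 d=-25/46
  seg 1: a=2 b=-131/46 c=-75/23 d=143/46
  seg 2: a=-1 b=-1/23 c=279/46 d=-93/46
S(7/2) = 89/368

Δ: Δ0=3/2, Δ1=-3, Δ2=4
row 1: diag=6, rhs=-27; c'=1/6, d'=-9/2
row 2: denom=4−1·1/6=23/6; d'=(42−1·-9/2)/(23/6)=279/23
back: M2=279/23
back: M1=-9/2−1/6·279/23=-150/23
M: M0=0, M1=-150/23, M2=279/23, M3=0
seg 0: a=-1, c=M0/2=0, d=(M1−M0)/(6·2)=-25/46, b=Δ0−h0·(2M0+M1)/6=169/46
seg 1: a=2, c=M1/2=-75/23, d=(M2−M1)/(6·1)=143/46, b=Δ1−h1·(2M1+M2)/6=-131/46
seg 2: a=-1, c=M2/2=279/46, d=(M3−M2)/(6·1)=-93/46, b=Δ2−h2·(2M2+M3)/6=-1/23
t_q=7/2 → seg 2, τ=1/2; S=-1+-1/23·τ+279/46·τ²+-93/46·τ³=89/368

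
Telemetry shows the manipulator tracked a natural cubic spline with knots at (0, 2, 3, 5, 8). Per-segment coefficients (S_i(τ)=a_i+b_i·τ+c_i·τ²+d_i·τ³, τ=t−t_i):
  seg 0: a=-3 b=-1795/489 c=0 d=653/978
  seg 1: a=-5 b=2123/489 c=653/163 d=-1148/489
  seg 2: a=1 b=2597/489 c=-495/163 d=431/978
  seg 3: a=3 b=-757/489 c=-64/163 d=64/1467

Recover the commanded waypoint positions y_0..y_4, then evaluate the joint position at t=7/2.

y_0=-3 y_1=-5 y_2=1 y_3=3 y_4=-4
S(7/2) = 7697/2608

y_0 = S_0(0) = a_0 = -3
y_1 = S_1(0) = a_1 = -5
y_2 = S_2(0) = a_2 = 1
y_3 = S_3(0) = a_3 = 3
y_4 = S_3(3) = -4
t_q=7/2 is in segment 2 (τ=1/2); S_2(τ)=7697/2608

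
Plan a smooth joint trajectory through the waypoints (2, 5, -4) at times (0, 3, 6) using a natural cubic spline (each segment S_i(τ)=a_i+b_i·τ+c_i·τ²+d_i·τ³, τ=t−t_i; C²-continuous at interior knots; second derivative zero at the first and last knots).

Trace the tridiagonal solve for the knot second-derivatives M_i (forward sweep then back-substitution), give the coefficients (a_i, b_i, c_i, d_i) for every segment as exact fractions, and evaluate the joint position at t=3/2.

Δ: Δ0=1, Δ1=-3
row 1: diag=12, rhs=-24; c'=1/4, d'=-2
back: M1=-2
M: M0=0, M1=-2, M2=0
seg 0: a=2, c=M0/2=0, d=(M1−M0)/(6·3)=-1/9, b=Δ0−h0·(2M0+M1)/6=2
seg 1: a=5, c=M1/2=-1, d=(M2−M1)/(6·3)=1/9, b=Δ1−h1·(2M1+M2)/6=-1
t_q=3/2 → seg 0, τ=3/2; S=2+2·τ+0·τ²+-1/9·τ³=37/8

  seg 0: a=2 b=2 c=0 d=-1/9
  seg 1: a=5 b=-1 c=-1 d=1/9
S(3/2) = 37/8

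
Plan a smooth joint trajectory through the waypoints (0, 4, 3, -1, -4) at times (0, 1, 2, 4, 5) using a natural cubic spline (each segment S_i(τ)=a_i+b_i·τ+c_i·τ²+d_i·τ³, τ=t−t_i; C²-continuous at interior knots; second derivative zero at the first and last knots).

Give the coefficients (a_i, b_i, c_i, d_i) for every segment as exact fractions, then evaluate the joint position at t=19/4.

  seg 0: a=0 b=322/61 c=0 d=-78/61
  seg 1: a=4 b=88/61 c=-234/61 d=85/61
  seg 2: a=3 b=-125/61 c=21/61 d=-39/244
  seg 3: a=-1 b=-158/61 c=-75/122 d=25/122
S(19/4) = -25001/7808

Δ: Δ0=4, Δ1=-1, Δ2=-2, Δ3=-3
row 1: diag=4, rhs=-30; c'=1/4, d'=-15/2
row 2: denom=6−1·1/4=23/4; d'=(-6−1·-15/2)/(23/4)=6/23
row 3: denom=6−2·8/23=122/23; d'=(-6−2·6/23)/(122/23)=-75/61
back: M3=-75/61
back: M2=6/23−8/23·-75/61=42/61
back: M1=-15/2−1/4·42/61=-468/61
M: M0=0, M1=-468/61, M2=42/61, M3=-75/61, M4=0
seg 0: a=0, c=M0/2=0, d=(M1−M0)/(6·1)=-78/61, b=Δ0−h0·(2M0+M1)/6=322/61
seg 1: a=4, c=M1/2=-234/61, d=(M2−M1)/(6·1)=85/61, b=Δ1−h1·(2M1+M2)/6=88/61
seg 2: a=3, c=M2/2=21/61, d=(M3−M2)/(6·2)=-39/244, b=Δ2−h2·(2M2+M3)/6=-125/61
seg 3: a=-1, c=M3/2=-75/122, d=(M4−M3)/(6·1)=25/122, b=Δ3−h3·(2M3+M4)/6=-158/61
t_q=19/4 → seg 3, τ=3/4; S=-1+-158/61·τ+-75/122·τ²+25/122·τ³=-25001/7808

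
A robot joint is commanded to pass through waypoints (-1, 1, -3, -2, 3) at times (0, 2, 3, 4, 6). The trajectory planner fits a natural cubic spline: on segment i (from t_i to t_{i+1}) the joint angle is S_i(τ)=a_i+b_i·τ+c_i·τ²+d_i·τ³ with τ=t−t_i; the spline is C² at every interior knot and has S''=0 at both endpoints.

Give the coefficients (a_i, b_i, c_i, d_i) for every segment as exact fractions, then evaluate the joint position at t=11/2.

  seg 0: a=-1 b=419/132 c=0 d=-287/528
  seg 1: a=1 b=-221/66 c=-287/88 d=689/264
  seg 2: a=-3 b=-49/24 c=201/44 d=-403/264
  seg 3: a=-2 b=83/33 c=-1/88 d=1/528
S(11/2) = 2469/1408

Δ: Δ0=1, Δ1=-4, Δ2=1, Δ3=5/2
row 1: diag=6, rhs=-30; c'=1/6, d'=-5
row 2: denom=4−1·1/6=23/6; d'=(30−1·-5)/(23/6)=210/23
row 3: denom=6−1·6/23=132/23; d'=(9−1·210/23)/(132/23)=-1/44
back: M3=-1/44
back: M2=210/23−6/23·-1/44=201/22
back: M1=-5−1/6·201/22=-287/44
M: M0=0, M1=-287/44, M2=201/22, M3=-1/44, M4=0
seg 0: a=-1, c=M0/2=0, d=(M1−M0)/(6·2)=-287/528, b=Δ0−h0·(2M0+M1)/6=419/132
seg 1: a=1, c=M1/2=-287/88, d=(M2−M1)/(6·1)=689/264, b=Δ1−h1·(2M1+M2)/6=-221/66
seg 2: a=-3, c=M2/2=201/44, d=(M3−M2)/(6·1)=-403/264, b=Δ2−h2·(2M2+M3)/6=-49/24
seg 3: a=-2, c=M3/2=-1/88, d=(M4−M3)/(6·2)=1/528, b=Δ3−h3·(2M3+M4)/6=83/33
t_q=11/2 → seg 3, τ=3/2; S=-2+83/33·τ+-1/88·τ²+1/528·τ³=2469/1408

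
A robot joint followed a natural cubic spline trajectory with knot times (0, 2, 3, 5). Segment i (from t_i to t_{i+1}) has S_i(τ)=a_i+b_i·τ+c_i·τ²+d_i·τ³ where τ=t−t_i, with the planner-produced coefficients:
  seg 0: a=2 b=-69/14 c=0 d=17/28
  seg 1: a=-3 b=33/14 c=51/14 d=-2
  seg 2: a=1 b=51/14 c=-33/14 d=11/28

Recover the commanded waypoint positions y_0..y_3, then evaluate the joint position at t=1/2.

y_0 = S_0(0) = a_0 = 2
y_1 = S_1(0) = a_1 = -3
y_2 = S_2(0) = a_2 = 1
y_3 = S_2(2) = 2
t_q=1/2 is in segment 0 (τ=1/2); S_0(τ)=-87/224

y_0=2 y_1=-3 y_2=1 y_3=2
S(1/2) = -87/224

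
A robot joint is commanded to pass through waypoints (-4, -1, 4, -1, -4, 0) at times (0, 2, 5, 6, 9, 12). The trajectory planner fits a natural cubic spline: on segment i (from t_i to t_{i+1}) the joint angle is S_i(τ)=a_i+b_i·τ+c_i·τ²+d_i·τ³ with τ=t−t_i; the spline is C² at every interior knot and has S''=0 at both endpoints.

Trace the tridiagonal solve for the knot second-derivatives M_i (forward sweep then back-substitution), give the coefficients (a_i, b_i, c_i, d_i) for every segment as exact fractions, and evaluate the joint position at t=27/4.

Δ: Δ0=3/2, Δ1=5/3, Δ2=-5, Δ3=-1, Δ4=4/3
row 1: diag=10, rhs=1; c'=3/10, d'=1/10
row 2: denom=8−3·3/10=71/10; d'=(-40−3·1/10)/(71/10)=-403/71
row 3: denom=8−1·10/71=558/71; d'=(24−1·-403/71)/(558/71)=2107/558
row 4: denom=12−3·71/186=673/62; d'=(14−3·2107/558)/(673/62)=497/2019
back: M4=497/2019
back: M3=2107/558−71/186·497/2019=2478/673
back: M2=-403/71−10/71·2478/673=-4169/673
back: M1=1/10−3/10·-4169/673=1318/673
M: M0=0, M1=1318/673, M2=-4169/673, M3=2478/673, M4=497/2019, M5=0
seg 0: a=-4, c=M0/2=0, d=(M1−M0)/(6·2)=659/4038, b=Δ0−h0·(2M0+M1)/6=3421/4038
seg 1: a=-1, c=M1/2=659/673, d=(M2−M1)/(6·3)=-1829/4038, b=Δ1−h1·(2M1+M2)/6=11329/4038
seg 2: a=4, c=M2/2=-4169/1346, d=(M3−M2)/(6·1)=6647/4038, b=Δ2−h2·(2M2+M3)/6=-7165/2019
seg 3: a=-1, c=M3/2=1239/673, d=(M4−M3)/(6·3)=-6937/36342, b=Δ3−h3·(2M3+M4)/6=-19403/4038
seg 4: a=-4, c=M4/2=497/4038, d=(M5−M4)/(6·3)=-497/36342, b=Δ4−h4·(2M4+M5)/6=2195/2019
t_q=27/4 → seg 3, τ=3/4; S=-1+-19403/4038·τ+1239/673·τ²+-6937/36342·τ³=-314321/86144

  seg 0: a=-4 b=3421/4038 c=0 d=659/4038
  seg 1: a=-1 b=11329/4038 c=659/673 d=-1829/4038
  seg 2: a=4 b=-7165/2019 c=-4169/1346 d=6647/4038
  seg 3: a=-1 b=-19403/4038 c=1239/673 d=-6937/36342
  seg 4: a=-4 b=2195/2019 c=497/4038 d=-497/36342
S(27/4) = -314321/86144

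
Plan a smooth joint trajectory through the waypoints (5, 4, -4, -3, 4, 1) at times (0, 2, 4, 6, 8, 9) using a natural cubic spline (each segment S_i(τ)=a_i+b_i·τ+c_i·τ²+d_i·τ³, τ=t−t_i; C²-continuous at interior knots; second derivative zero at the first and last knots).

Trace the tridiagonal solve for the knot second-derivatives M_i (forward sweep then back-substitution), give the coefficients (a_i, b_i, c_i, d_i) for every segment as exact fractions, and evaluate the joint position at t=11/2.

Δ: Δ0=-1/2, Δ1=-4, Δ2=1/2, Δ3=7/2, Δ4=-3
row 1: diag=8, rhs=-21; c'=1/4, d'=-21/8
row 2: denom=8−2·1/4=15/2; d'=(27−2·-21/8)/(15/2)=43/10
row 3: denom=8−2·4/15=112/15; d'=(18−2·43/10)/(112/15)=141/112
row 4: denom=6−2·15/56=153/28; d'=(-39−2·141/112)/(153/28)=-775/102
back: M4=-775/102
back: M3=141/112−15/56·-775/102=56/17
back: M2=43/10−4/15·56/17=349/102
back: M1=-21/8−1/4·349/102=-355/102
M: M0=0, M1=-355/102, M2=349/102, M3=56/17, M4=-775/102, M5=0
seg 0: a=5, c=M0/2=0, d=(M1−M0)/(6·2)=-355/1224, b=Δ0−h0·(2M0+M1)/6=101/153
seg 1: a=4, c=M1/2=-355/204, d=(M2−M1)/(6·2)=88/153, b=Δ1−h1·(2M1+M2)/6=-863/306
seg 2: a=-4, c=M2/2=349/204, d=(M3−M2)/(6·2)=-13/1224, b=Δ2−h2·(2M2+M3)/6=-881/306
seg 3: a=-3, c=M3/2=28/17, d=(M4−M3)/(6·2)=-1111/1224, b=Δ3−h3·(2M3+M4)/6=587/153
seg 4: a=4, c=M4/2=-775/204, d=(M5−M4)/(6·1)=775/612, b=Δ4−h4·(2M4+M5)/6=-143/306
t_q=11/2 → seg 2, τ=3/2; S=-4+-881/306·τ+349/204·τ²+-13/1224·τ³=-865/192

  seg 0: a=5 b=101/153 c=0 d=-355/1224
  seg 1: a=4 b=-863/306 c=-355/204 d=88/153
  seg 2: a=-4 b=-881/306 c=349/204 d=-13/1224
  seg 3: a=-3 b=587/153 c=28/17 d=-1111/1224
  seg 4: a=4 b=-143/306 c=-775/204 d=775/612
S(11/2) = -865/192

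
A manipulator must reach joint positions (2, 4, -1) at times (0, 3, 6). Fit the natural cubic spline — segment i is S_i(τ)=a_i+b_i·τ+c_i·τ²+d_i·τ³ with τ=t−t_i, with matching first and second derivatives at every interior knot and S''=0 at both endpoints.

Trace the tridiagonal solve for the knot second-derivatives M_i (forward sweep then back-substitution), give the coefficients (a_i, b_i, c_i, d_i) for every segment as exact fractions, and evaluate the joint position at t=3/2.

  seg 0: a=2 b=5/4 c=0 d=-7/108
  seg 1: a=4 b=-1/2 c=-7/12 d=7/108
S(3/2) = 117/32

Δ: Δ0=2/3, Δ1=-5/3
row 1: diag=12, rhs=-14; c'=1/4, d'=-7/6
back: M1=-7/6
M: M0=0, M1=-7/6, M2=0
seg 0: a=2, c=M0/2=0, d=(M1−M0)/(6·3)=-7/108, b=Δ0−h0·(2M0+M1)/6=5/4
seg 1: a=4, c=M1/2=-7/12, d=(M2−M1)/(6·3)=7/108, b=Δ1−h1·(2M1+M2)/6=-1/2
t_q=3/2 → seg 0, τ=3/2; S=2+5/4·τ+0·τ²+-7/108·τ³=117/32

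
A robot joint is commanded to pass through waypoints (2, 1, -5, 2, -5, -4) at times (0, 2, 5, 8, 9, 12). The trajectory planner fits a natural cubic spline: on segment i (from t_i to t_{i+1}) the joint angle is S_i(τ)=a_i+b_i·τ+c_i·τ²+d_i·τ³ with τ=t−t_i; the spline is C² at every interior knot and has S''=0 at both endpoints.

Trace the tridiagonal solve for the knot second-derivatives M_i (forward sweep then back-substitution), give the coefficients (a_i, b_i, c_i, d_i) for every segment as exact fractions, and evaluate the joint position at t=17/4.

  seg 0: a=2 b=11/34 c=0 d=-7/34
  seg 1: a=1 b=-73/34 c=-21/17 d=131/306
  seg 2: a=-5 b=2 c=89/34 d=-767/918
  seg 3: a=2 b=-165/34 c=-250/51 d=281/102
  seg 4: a=-5 b=-326/51 c=343/102 d=-343/918
S(17/4) = -11333/2176

Δ: Δ0=-1/2, Δ1=-2, Δ2=7/3, Δ3=-7, Δ4=1/3
row 1: diag=10, rhs=-9; c'=3/10, d'=-9/10
row 2: denom=12−3·3/10=111/10; d'=(26−3·-9/10)/(111/10)=287/111
row 3: denom=8−3·10/37=266/37; d'=(-56−3·287/111)/(266/37)=-337/38
row 4: denom=8−1·37/266=2091/266; d'=(44−1·-337/38)/(2091/266)=343/51
back: M4=343/51
back: M3=-337/38−37/266·343/51=-500/51
back: M2=287/111−10/37·-500/51=89/17
back: M1=-9/10−3/10·89/17=-42/17
M: M0=0, M1=-42/17, M2=89/17, M3=-500/51, M4=343/51, M5=0
seg 0: a=2, c=M0/2=0, d=(M1−M0)/(6·2)=-7/34, b=Δ0−h0·(2M0+M1)/6=11/34
seg 1: a=1, c=M1/2=-21/17, d=(M2−M1)/(6·3)=131/306, b=Δ1−h1·(2M1+M2)/6=-73/34
seg 2: a=-5, c=M2/2=89/34, d=(M3−M2)/(6·3)=-767/918, b=Δ2−h2·(2M2+M3)/6=2
seg 3: a=2, c=M3/2=-250/51, d=(M4−M3)/(6·1)=281/102, b=Δ3−h3·(2M3+M4)/6=-165/34
seg 4: a=-5, c=M4/2=343/102, d=(M5−M4)/(6·3)=-343/918, b=Δ4−h4·(2M4+M5)/6=-326/51
t_q=17/4 → seg 1, τ=9/4; S=1+-73/34·τ+-21/17·τ²+131/306·τ³=-11333/2176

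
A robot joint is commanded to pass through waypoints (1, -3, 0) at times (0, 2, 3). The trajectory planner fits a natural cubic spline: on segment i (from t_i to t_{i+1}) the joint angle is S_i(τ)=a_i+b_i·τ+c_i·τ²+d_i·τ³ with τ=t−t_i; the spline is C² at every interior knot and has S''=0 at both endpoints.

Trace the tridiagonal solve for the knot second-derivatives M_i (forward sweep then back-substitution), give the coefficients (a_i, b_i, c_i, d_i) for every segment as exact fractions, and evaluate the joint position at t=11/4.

  seg 0: a=1 b=-11/3 c=0 d=5/12
  seg 1: a=-3 b=4/3 c=5/2 d=-5/6
S(11/4) = -121/128

Δ: Δ0=-2, Δ1=3
row 1: diag=6, rhs=30; c'=1/6, d'=5
back: M1=5
M: M0=0, M1=5, M2=0
seg 0: a=1, c=M0/2=0, d=(M1−M0)/(6·2)=5/12, b=Δ0−h0·(2M0+M1)/6=-11/3
seg 1: a=-3, c=M1/2=5/2, d=(M2−M1)/(6·1)=-5/6, b=Δ1−h1·(2M1+M2)/6=4/3
t_q=11/4 → seg 1, τ=3/4; S=-3+4/3·τ+5/2·τ²+-5/6·τ³=-121/128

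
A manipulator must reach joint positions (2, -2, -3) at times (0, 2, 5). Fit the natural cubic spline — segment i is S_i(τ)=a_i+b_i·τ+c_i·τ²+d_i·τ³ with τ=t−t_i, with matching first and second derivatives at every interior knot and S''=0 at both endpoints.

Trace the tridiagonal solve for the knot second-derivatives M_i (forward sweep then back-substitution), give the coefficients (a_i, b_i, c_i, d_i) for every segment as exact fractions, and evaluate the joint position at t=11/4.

  seg 0: a=2 b=-7/3 c=0 d=1/12
  seg 1: a=-2 b=-4/3 c=1/2 d=-1/18
S(11/4) = -351/128

Δ: Δ0=-2, Δ1=-1/3
row 1: diag=10, rhs=10; c'=3/10, d'=1
back: M1=1
M: M0=0, M1=1, M2=0
seg 0: a=2, c=M0/2=0, d=(M1−M0)/(6·2)=1/12, b=Δ0−h0·(2M0+M1)/6=-7/3
seg 1: a=-2, c=M1/2=1/2, d=(M2−M1)/(6·3)=-1/18, b=Δ1−h1·(2M1+M2)/6=-4/3
t_q=11/4 → seg 1, τ=3/4; S=-2+-4/3·τ+1/2·τ²+-1/18·τ³=-351/128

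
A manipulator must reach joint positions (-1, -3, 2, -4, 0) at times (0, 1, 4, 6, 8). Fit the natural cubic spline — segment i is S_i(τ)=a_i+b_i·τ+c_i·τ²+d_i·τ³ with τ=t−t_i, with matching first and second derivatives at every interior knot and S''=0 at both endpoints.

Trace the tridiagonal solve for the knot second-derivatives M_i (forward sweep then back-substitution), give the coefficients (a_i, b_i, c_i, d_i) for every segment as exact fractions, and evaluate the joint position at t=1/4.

Δ: Δ0=-2, Δ1=5/3, Δ2=-3, Δ3=2
row 1: diag=8, rhs=22; c'=3/8, d'=11/4
row 2: denom=10−3·3/8=71/8; d'=(-28−3·11/4)/(71/8)=-290/71
row 3: denom=8−2·16/71=536/71; d'=(30−2·-290/71)/(536/71)=1355/268
back: M3=1355/268
back: M2=-290/71−16/71·1355/268=-350/67
back: M1=11/4−3/8·-350/67=631/134
M: M0=0, M1=631/134, M2=-350/67, M3=1355/268, M4=0
seg 0: a=-1, c=M0/2=0, d=(M1−M0)/(6·1)=631/804, b=Δ0−h0·(2M0+M1)/6=-2239/804
seg 1: a=-3, c=M1/2=631/268, d=(M2−M1)/(6·3)=-1331/2412, b=Δ1−h1·(2M1+M2)/6=-173/402
seg 2: a=2, c=M2/2=-175/67, d=(M3−M2)/(6·2)=2755/3216, b=Δ2−h2·(2M2+M3)/6=-967/804
seg 3: a=-4, c=M3/2=1355/536, d=(M4−M3)/(6·2)=-1355/3216, b=Δ3−h3·(2M3+M4)/6=-551/402
t_q=1/4 → seg 0, τ=1/4; S=-1+-2239/804·τ+0·τ²+631/804·τ³=-28883/17152

  seg 0: a=-1 b=-2239/804 c=0 d=631/804
  seg 1: a=-3 b=-173/402 c=631/268 d=-1331/2412
  seg 2: a=2 b=-967/804 c=-175/67 d=2755/3216
  seg 3: a=-4 b=-551/402 c=1355/536 d=-1355/3216
S(1/4) = -28883/17152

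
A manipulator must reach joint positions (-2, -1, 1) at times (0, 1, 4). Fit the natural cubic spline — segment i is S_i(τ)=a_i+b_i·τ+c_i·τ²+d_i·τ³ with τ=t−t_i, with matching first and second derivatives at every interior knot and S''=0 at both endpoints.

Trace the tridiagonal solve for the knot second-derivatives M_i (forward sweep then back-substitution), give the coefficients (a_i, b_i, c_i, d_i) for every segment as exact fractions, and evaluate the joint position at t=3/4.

Δ: Δ0=1, Δ1=2/3
row 1: diag=8, rhs=-2; c'=3/8, d'=-1/4
back: M1=-1/4
M: M0=0, M1=-1/4, M2=0
seg 0: a=-2, c=M0/2=0, d=(M1−M0)/(6·1)=-1/24, b=Δ0−h0·(2M0+M1)/6=25/24
seg 1: a=-1, c=M1/2=-1/8, d=(M2−M1)/(6·3)=1/72, b=Δ1−h1·(2M1+M2)/6=11/12
t_q=3/4 → seg 0, τ=3/4; S=-2+25/24·τ+0·τ²+-1/24·τ³=-633/512

  seg 0: a=-2 b=25/24 c=0 d=-1/24
  seg 1: a=-1 b=11/12 c=-1/8 d=1/72
S(3/4) = -633/512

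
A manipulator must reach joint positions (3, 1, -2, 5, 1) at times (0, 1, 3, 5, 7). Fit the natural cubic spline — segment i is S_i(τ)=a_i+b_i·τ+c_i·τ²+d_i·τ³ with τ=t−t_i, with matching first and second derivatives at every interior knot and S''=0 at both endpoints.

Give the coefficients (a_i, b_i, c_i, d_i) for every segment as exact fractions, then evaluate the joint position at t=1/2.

  seg 0: a=3 b=-73/41 c=0 d=-9/41
  seg 1: a=1 b=-100/41 c=-27/41 d=185/328
  seg 2: a=-2 b=139/82 c=447/164 d=-299/328
  seg 3: a=5 b=68/41 c=-225/82 d=75/164
S(1/2) = 683/328

Δ: Δ0=-2, Δ1=-3/2, Δ2=7/2, Δ3=-2
row 1: diag=6, rhs=3; c'=1/3, d'=1/2
row 2: denom=8−2·1/3=22/3; d'=(30−2·1/2)/(22/3)=87/22
row 3: denom=8−2·3/11=82/11; d'=(-33−2·87/22)/(82/11)=-225/41
back: M3=-225/41
back: M2=87/22−3/11·-225/41=447/82
back: M1=1/2−1/3·447/82=-54/41
M: M0=0, M1=-54/41, M2=447/82, M3=-225/41, M4=0
seg 0: a=3, c=M0/2=0, d=(M1−M0)/(6·1)=-9/41, b=Δ0−h0·(2M0+M1)/6=-73/41
seg 1: a=1, c=M1/2=-27/41, d=(M2−M1)/(6·2)=185/328, b=Δ1−h1·(2M1+M2)/6=-100/41
seg 2: a=-2, c=M2/2=447/164, d=(M3−M2)/(6·2)=-299/328, b=Δ2−h2·(2M2+M3)/6=139/82
seg 3: a=5, c=M3/2=-225/82, d=(M4−M3)/(6·2)=75/164, b=Δ3−h3·(2M3+M4)/6=68/41
t_q=1/2 → seg 0, τ=1/2; S=3+-73/41·τ+0·τ²+-9/41·τ³=683/328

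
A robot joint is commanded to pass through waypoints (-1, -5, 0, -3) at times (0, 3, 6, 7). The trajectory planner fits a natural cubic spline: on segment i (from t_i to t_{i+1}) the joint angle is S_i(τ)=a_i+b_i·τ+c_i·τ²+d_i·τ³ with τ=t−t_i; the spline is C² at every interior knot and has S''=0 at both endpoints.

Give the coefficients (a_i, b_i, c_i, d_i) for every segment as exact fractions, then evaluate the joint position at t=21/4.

  seg 0: a=-1 b=-230/87 c=0 d=38/261
  seg 1: a=-5 b=112/87 c=38/29 d=-103/261
  seg 2: a=0 b=-131/87 c=-65/29 d=65/87
S(21/4) = 65/1856

Δ: Δ0=-4/3, Δ1=5/3, Δ2=-3
row 1: diag=12, rhs=18; c'=1/4, d'=3/2
row 2: denom=8−3·1/4=29/4; d'=(-28−3·3/2)/(29/4)=-130/29
back: M2=-130/29
back: M1=3/2−1/4·-130/29=76/29
M: M0=0, M1=76/29, M2=-130/29, M3=0
seg 0: a=-1, c=M0/2=0, d=(M1−M0)/(6·3)=38/261, b=Δ0−h0·(2M0+M1)/6=-230/87
seg 1: a=-5, c=M1/2=38/29, d=(M2−M1)/(6·3)=-103/261, b=Δ1−h1·(2M1+M2)/6=112/87
seg 2: a=0, c=M2/2=-65/29, d=(M3−M2)/(6·1)=65/87, b=Δ2−h2·(2M2+M3)/6=-131/87
t_q=21/4 → seg 1, τ=9/4; S=-5+112/87·τ+38/29·τ²+-103/261·τ³=65/1856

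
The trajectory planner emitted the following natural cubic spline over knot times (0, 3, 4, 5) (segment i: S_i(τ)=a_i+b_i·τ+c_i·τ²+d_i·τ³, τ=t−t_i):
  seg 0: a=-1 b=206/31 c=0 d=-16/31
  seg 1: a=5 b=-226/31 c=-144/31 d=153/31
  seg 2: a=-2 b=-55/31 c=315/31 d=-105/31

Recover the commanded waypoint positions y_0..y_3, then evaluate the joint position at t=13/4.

y_0 = S_0(0) = a_0 = -1
y_1 = S_1(0) = a_1 = 5
y_2 = S_2(0) = a_2 = -2
y_3 = S_2(1) = 3
t_q=13/4 is in segment 1 (τ=1/4); S_1(τ)=5881/1984

y_0=-1 y_1=5 y_2=-2 y_3=3
S(13/4) = 5881/1984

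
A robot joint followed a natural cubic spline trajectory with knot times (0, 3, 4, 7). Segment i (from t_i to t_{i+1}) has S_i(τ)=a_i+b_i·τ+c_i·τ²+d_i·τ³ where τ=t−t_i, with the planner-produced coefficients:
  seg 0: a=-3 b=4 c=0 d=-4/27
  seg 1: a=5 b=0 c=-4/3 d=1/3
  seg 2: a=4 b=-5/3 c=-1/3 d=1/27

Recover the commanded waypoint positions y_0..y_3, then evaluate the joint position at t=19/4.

y_0=-3 y_1=5 y_2=4 y_3=-3
S(19/4) = 165/64

y_0 = S_0(0) = a_0 = -3
y_1 = S_1(0) = a_1 = 5
y_2 = S_2(0) = a_2 = 4
y_3 = S_2(3) = -3
t_q=19/4 is in segment 2 (τ=3/4); S_2(τ)=165/64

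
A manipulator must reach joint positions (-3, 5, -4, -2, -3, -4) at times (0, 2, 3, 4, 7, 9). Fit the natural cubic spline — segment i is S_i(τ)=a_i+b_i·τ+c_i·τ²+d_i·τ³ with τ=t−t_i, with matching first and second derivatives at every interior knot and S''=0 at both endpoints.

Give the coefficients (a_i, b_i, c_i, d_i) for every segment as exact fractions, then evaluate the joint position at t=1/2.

Δ: Δ0=4, Δ1=-9, Δ2=2, Δ3=-1/3, Δ4=-1/2
row 1: diag=6, rhs=-78; c'=1/6, d'=-13
row 2: denom=4−1·1/6=23/6; d'=(66−1·-13)/(23/6)=474/23
row 3: denom=8−1·6/23=178/23; d'=(-14−1·474/23)/(178/23)=-398/89
row 4: denom=10−3·69/178=1573/178; d'=(-1−3·-398/89)/(1573/178)=170/121
back: M4=170/121
back: M3=-398/89−69/178·170/121=-607/121
back: M2=474/23−6/23·-607/121=2652/121
back: M1=-13−1/6·2652/121=-2015/121
M: M0=0, M1=-2015/121, M2=2652/121, M3=-607/121, M4=170/121, M5=0
seg 0: a=-3, c=M0/2=0, d=(M1−M0)/(6·2)=-2015/1452, b=Δ0−h0·(2M0+M1)/6=3467/363
seg 1: a=5, c=M1/2=-2015/242, d=(M2−M1)/(6·1)=4667/726, b=Δ1−h1·(2M1+M2)/6=-2578/363
seg 2: a=-4, c=M2/2=1326/121, d=(M3−M2)/(6·1)=-3259/726, b=Δ2−h2·(2M2+M3)/6=-295/66
seg 3: a=-2, c=M3/2=-607/242, d=(M4−M3)/(6·3)=259/726, b=Δ3−h3·(2M3+M4)/6=1445/363
seg 4: a=-3, c=M4/2=85/121, d=(M5−M4)/(6·2)=-85/726, b=Δ4−h4·(2M4+M5)/6=-1043/726
t_q=1/2 → seg 0, τ=1/2; S=-3+3467/363·τ+0·τ²+-2015/1452·τ³=6203/3872

  seg 0: a=-3 b=3467/363 c=0 d=-2015/1452
  seg 1: a=5 b=-2578/363 c=-2015/242 d=4667/726
  seg 2: a=-4 b=-295/66 c=1326/121 d=-3259/726
  seg 3: a=-2 b=1445/363 c=-607/242 d=259/726
  seg 4: a=-3 b=-1043/726 c=85/121 d=-85/726
S(1/2) = 6203/3872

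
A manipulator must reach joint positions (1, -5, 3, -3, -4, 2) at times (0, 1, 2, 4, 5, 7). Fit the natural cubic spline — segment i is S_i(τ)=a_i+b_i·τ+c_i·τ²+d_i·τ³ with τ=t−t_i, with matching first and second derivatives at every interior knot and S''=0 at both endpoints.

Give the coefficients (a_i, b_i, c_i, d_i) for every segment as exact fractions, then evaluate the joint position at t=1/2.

Δ: Δ0=-6, Δ1=8, Δ2=-3, Δ3=-1, Δ4=3
row 1: diag=4, rhs=84; c'=1/4, d'=21
row 2: denom=6−1·1/4=23/4; d'=(-66−1·21)/(23/4)=-348/23
row 3: denom=6−2·8/23=122/23; d'=(12−2·-348/23)/(122/23)=486/61
row 4: denom=6−1·23/122=709/122; d'=(24−1·486/61)/(709/122)=1956/709
back: M4=1956/709
back: M3=486/61−23/122·1956/709=5280/709
back: M2=-348/23−8/23·5280/709=-12564/709
back: M1=21−1/4·-12564/709=18030/709
M: M0=0, M1=18030/709, M2=-12564/709, M3=5280/709, M4=1956/709, M5=0
seg 0: a=1, c=M0/2=0, d=(M1−M0)/(6·1)=3005/709, b=Δ0−h0·(2M0+M1)/6=-7259/709
seg 1: a=-5, c=M1/2=9015/709, d=(M2−M1)/(6·1)=-5099/709, b=Δ1−h1·(2M1+M2)/6=1756/709
seg 2: a=3, c=M2/2=-6282/709, d=(M3−M2)/(6·2)=1487/709, b=Δ2−h2·(2M2+M3)/6=4489/709
seg 3: a=-3, c=M3/2=2640/709, d=(M4−M3)/(6·1)=-554/709, b=Δ3−h3·(2M3+M4)/6=-2795/709
seg 4: a=-4, c=M4/2=978/709, d=(M5−M4)/(6·2)=-163/709, b=Δ4−h4·(2M4+M5)/6=823/709
t_q=1/2 → seg 0, τ=1/2; S=1+-7259/709·τ+0·τ²+3005/709·τ³=-20359/5672

  seg 0: a=1 b=-7259/709 c=0 d=3005/709
  seg 1: a=-5 b=1756/709 c=9015/709 d=-5099/709
  seg 2: a=3 b=4489/709 c=-6282/709 d=1487/709
  seg 3: a=-3 b=-2795/709 c=2640/709 d=-554/709
  seg 4: a=-4 b=823/709 c=978/709 d=-163/709
S(1/2) = -20359/5672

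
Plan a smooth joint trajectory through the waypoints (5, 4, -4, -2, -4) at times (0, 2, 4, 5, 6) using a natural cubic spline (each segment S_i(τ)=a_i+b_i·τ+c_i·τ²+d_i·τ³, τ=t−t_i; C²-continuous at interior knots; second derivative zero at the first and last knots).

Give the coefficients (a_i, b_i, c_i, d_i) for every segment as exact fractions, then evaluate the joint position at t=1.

Δ: Δ0=-1/2, Δ1=-4, Δ2=2, Δ3=-2
row 1: diag=8, rhs=-21; c'=1/4, d'=-21/8
row 2: denom=6−2·1/4=11/2; d'=(36−2·-21/8)/(11/2)=15/2
row 3: denom=4−1·2/11=42/11; d'=(-24−1·15/2)/(42/11)=-33/4
back: M3=-33/4
back: M2=15/2−2/11·-33/4=9
back: M1=-21/8−1/4·9=-39/8
M: M0=0, M1=-39/8, M2=9, M3=-33/4, M4=0
seg 0: a=5, c=M0/2=0, d=(M1−M0)/(6·2)=-13/32, b=Δ0−h0·(2M0+M1)/6=9/8
seg 1: a=4, c=M1/2=-39/16, d=(M2−M1)/(6·2)=37/32, b=Δ1−h1·(2M1+M2)/6=-15/4
seg 2: a=-4, c=M2/2=9/2, d=(M3−M2)/(6·1)=-23/8, b=Δ2−h2·(2M2+M3)/6=3/8
seg 3: a=-2, c=M3/2=-33/8, d=(M4−M3)/(6·1)=11/8, b=Δ3−h3·(2M3+M4)/6=3/4
t_q=1 → seg 0, τ=1; S=5+9/8·τ+0·τ²+-13/32·τ³=183/32

  seg 0: a=5 b=9/8 c=0 d=-13/32
  seg 1: a=4 b=-15/4 c=-39/16 d=37/32
  seg 2: a=-4 b=3/8 c=9/2 d=-23/8
  seg 3: a=-2 b=3/4 c=-33/8 d=11/8
S(1) = 183/32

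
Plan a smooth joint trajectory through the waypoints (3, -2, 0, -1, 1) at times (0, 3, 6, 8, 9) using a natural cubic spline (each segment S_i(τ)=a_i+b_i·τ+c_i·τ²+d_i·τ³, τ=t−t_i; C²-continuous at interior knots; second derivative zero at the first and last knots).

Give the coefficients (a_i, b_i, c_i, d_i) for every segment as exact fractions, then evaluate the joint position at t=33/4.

Δ: Δ0=-5/3, Δ1=2/3, Δ2=-1/2, Δ3=2
row 1: diag=12, rhs=14; c'=1/4, d'=7/6
row 2: denom=10−3·1/4=37/4; d'=(-7−3·7/6)/(37/4)=-42/37
row 3: denom=6−2·8/37=206/37; d'=(15−2·-42/37)/(206/37)=639/206
back: M3=639/206
back: M2=-42/37−8/37·639/206=-186/103
back: M1=7/6−1/4·-186/103=500/309
M: M0=0, M1=500/309, M2=-186/103, M3=639/206, M4=0
seg 0: a=3, c=M0/2=0, d=(M1−M0)/(6·3)=250/2781, b=Δ0−h0·(2M0+M1)/6=-255/103
seg 1: a=-2, c=M1/2=250/309, d=(M2−M1)/(6·3)=-529/2781, b=Δ1−h1·(2M1+M2)/6=-5/103
seg 2: a=0, c=M2/2=-93/103, d=(M3−M2)/(6·2)=337/824, b=Δ2−h2·(2M2+M3)/6=-34/103
seg 3: a=-1, c=M3/2=639/412, d=(M4−M3)/(6·1)=-213/412, b=Δ3−h3·(2M3+M4)/6=199/206
t_q=33/4 → seg 3, τ=1/4; S=-1+199/206·τ+639/412·τ²+-213/412·τ³=-17657/26368

  seg 0: a=3 b=-255/103 c=0 d=250/2781
  seg 1: a=-2 b=-5/103 c=250/309 d=-529/2781
  seg 2: a=0 b=-34/103 c=-93/103 d=337/824
  seg 3: a=-1 b=199/206 c=639/412 d=-213/412
S(33/4) = -17657/26368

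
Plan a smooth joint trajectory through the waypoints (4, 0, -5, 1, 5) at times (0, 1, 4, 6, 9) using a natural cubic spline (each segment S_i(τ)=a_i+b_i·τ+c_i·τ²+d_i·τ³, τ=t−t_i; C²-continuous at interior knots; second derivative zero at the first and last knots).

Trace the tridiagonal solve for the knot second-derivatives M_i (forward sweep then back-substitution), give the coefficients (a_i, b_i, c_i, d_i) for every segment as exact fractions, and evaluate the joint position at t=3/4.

  seg 0: a=4 b=-1393/339 c=0 d=37/339
  seg 1: a=0 b=-1282/339 c=37/113 d=128/1017
  seg 2: a=-5 b=536/339 c=165/113 d=-509/1356
  seg 3: a=1 b=989/339 c=-179/226 d=179/2034
S(3/4) = 6973/7232

Δ: Δ0=-4, Δ1=-5/3, Δ2=3, Δ3=4/3
row 1: diag=8, rhs=14; c'=3/8, d'=7/4
row 2: denom=10−3·3/8=71/8; d'=(28−3·7/4)/(71/8)=182/71
row 3: denom=10−2·16/71=678/71; d'=(-10−2·182/71)/(678/71)=-179/113
back: M3=-179/113
back: M2=182/71−16/71·-179/113=330/113
back: M1=7/4−3/8·330/113=74/113
M: M0=0, M1=74/113, M2=330/113, M3=-179/113, M4=0
seg 0: a=4, c=M0/2=0, d=(M1−M0)/(6·1)=37/339, b=Δ0−h0·(2M0+M1)/6=-1393/339
seg 1: a=0, c=M1/2=37/113, d=(M2−M1)/(6·3)=128/1017, b=Δ1−h1·(2M1+M2)/6=-1282/339
seg 2: a=-5, c=M2/2=165/113, d=(M3−M2)/(6·2)=-509/1356, b=Δ2−h2·(2M2+M3)/6=536/339
seg 3: a=1, c=M3/2=-179/226, d=(M4−M3)/(6·3)=179/2034, b=Δ3−h3·(2M3+M4)/6=989/339
t_q=3/4 → seg 0, τ=3/4; S=4+-1393/339·τ+0·τ²+37/339·τ³=6973/7232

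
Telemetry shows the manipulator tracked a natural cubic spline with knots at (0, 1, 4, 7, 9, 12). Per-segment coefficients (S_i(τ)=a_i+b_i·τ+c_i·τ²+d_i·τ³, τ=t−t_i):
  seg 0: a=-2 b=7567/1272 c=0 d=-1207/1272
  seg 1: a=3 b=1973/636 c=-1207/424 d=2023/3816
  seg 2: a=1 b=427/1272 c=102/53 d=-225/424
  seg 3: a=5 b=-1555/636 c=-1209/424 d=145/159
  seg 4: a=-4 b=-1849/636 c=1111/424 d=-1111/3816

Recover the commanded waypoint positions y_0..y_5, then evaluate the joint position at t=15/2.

y_0 = S_0(0) = a_0 = -2
y_1 = S_1(0) = a_1 = 3
y_2 = S_2(0) = a_2 = 1
y_3 = S_3(0) = a_3 = 5
y_4 = S_4(0) = a_4 = -4
y_5 = S_4(3) = 3
t_q=15/2 is in segment 3 (τ=1/2); S_3(τ)=5391/1696

y_0=-2 y_1=3 y_2=1 y_3=5 y_4=-4 y_5=3
S(15/2) = 5391/1696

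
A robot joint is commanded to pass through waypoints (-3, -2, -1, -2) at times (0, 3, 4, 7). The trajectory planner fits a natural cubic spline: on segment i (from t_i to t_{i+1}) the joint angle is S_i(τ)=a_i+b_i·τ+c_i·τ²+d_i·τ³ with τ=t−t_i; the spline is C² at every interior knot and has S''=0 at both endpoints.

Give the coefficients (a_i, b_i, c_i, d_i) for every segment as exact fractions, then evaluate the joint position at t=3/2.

  seg 0: a=-3 b=1/63 c=0 d=20/567
  seg 1: a=-2 b=61/63 c=20/63 d=-2/7
  seg 2: a=-1 b=47/63 c=-34/63 d=34/567
S(3/2) = -20/7

Δ: Δ0=1/3, Δ1=1, Δ2=-1/3
row 1: diag=8, rhs=4; c'=1/8, d'=1/2
row 2: denom=8−1·1/8=63/8; d'=(-8−1·1/2)/(63/8)=-68/63
back: M2=-68/63
back: M1=1/2−1/8·-68/63=40/63
M: M0=0, M1=40/63, M2=-68/63, M3=0
seg 0: a=-3, c=M0/2=0, d=(M1−M0)/(6·3)=20/567, b=Δ0−h0·(2M0+M1)/6=1/63
seg 1: a=-2, c=M1/2=20/63, d=(M2−M1)/(6·1)=-2/7, b=Δ1−h1·(2M1+M2)/6=61/63
seg 2: a=-1, c=M2/2=-34/63, d=(M3−M2)/(6·3)=34/567, b=Δ2−h2·(2M2+M3)/6=47/63
t_q=3/2 → seg 0, τ=3/2; S=-3+1/63·τ+0·τ²+20/567·τ³=-20/7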